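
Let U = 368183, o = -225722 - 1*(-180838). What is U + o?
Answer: 323299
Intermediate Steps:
o = -44884 (o = -225722 + 180838 = -44884)
U + o = 368183 - 44884 = 323299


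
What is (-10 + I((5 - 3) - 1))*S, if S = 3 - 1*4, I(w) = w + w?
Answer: 8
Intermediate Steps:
I(w) = 2*w
S = -1 (S = 3 - 4 = -1)
(-10 + I((5 - 3) - 1))*S = (-10 + 2*((5 - 3) - 1))*(-1) = (-10 + 2*(2 - 1))*(-1) = (-10 + 2*1)*(-1) = (-10 + 2)*(-1) = -8*(-1) = 8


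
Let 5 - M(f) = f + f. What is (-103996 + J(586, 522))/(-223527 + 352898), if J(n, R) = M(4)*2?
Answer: -104002/129371 ≈ -0.80391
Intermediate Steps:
M(f) = 5 - 2*f (M(f) = 5 - (f + f) = 5 - 2*f)
J(n, R) = -6 (J(n, R) = (5 - 2*4)*2 = (5 - 8)*2 = -3*2 = -6)
(-103996 + J(586, 522))/(-223527 + 352898) = (-103996 - 6)/(-223527 + 352898) = -104002/129371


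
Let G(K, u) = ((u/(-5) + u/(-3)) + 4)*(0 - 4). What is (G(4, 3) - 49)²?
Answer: 85849/25 ≈ 3434.0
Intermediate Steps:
G(K, u) = -16 + 32*u/15 (G(K, u) = ((u*(-⅕) + u*(-⅓)) + 4)*(-4) = ((-u/5 - u/3) + 4)*(-4) = (-8*u/15 + 4)*(-4) = (4 - 8*u/15)*(-4) = -16 + 32*u/15)
(G(4, 3) - 49)² = ((-16 + (32/15)*3) - 49)² = ((-16 + 32/5) - 49)² = (-48/5 - 49)² = (-293/5)² = 85849/25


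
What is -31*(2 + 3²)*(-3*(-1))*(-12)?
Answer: 12276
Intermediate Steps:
-31*(2 + 3²)*(-3*(-1))*(-12) = -31*(2 + 9)*3*(-12) = -341*3*(-12) = -31*33*(-12) = -1023*(-12) = 12276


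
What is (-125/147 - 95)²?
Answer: 198528100/21609 ≈ 9187.3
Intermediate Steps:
(-125/147 - 95)² = (-14090/147)² = 198528100/21609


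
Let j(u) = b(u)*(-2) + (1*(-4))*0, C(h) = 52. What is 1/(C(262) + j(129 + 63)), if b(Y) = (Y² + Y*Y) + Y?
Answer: -1/147788 ≈ -6.7665e-6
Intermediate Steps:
b(Y) = Y + 2*Y² (b(Y) = (Y² + Y²) + Y = 2*Y² + Y = Y + 2*Y²)
j(u) = -2*u*(1 + 2*u) (j(u) = (u*(1 + 2*u))*(-2) + (1*(-4))*0 = -2*u*(1 + 2*u) - 4*0 = -2*u*(1 + 2*u) + 0 = -2*u*(1 + 2*u))
1/(C(262) + j(129 + 63)) = 1/(52 - 2*(129 + 63)*(1 + 2*(129 + 63))) = 1/(52 - 2*192*(1 + 2*192)) = 1/(52 - 2*192*(1 + 384)) = 1/(52 - 2*192*385) = 1/(52 - 147840) = 1/(-147788) = -1/147788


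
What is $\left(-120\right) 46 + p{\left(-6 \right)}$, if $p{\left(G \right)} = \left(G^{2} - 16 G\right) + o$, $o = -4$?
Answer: $-5392$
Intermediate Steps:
$p{\left(G \right)} = -4 + G^{2} - 16 G$ ($p{\left(G \right)} = \left(G^{2} - 16 G\right) - 4 = -4 + G^{2} - 16 G$)
$\left(-120\right) 46 + p{\left(-6 \right)} = \left(-120\right) 46 - \left(-92 - 36\right) = -5520 + \left(-4 + 36 + 96\right) = -5520 + 128 = -5392$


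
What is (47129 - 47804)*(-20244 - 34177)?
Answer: 36734175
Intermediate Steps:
(47129 - 47804)*(-20244 - 34177) = -675*(-54421) = 36734175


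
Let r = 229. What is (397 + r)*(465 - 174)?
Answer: 182166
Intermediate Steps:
(397 + r)*(465 - 174) = (397 + 229)*(465 - 174) = 626*291 = 182166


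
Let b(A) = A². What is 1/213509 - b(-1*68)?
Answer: -987265615/213509 ≈ -4624.0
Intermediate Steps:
1/213509 - b(-1*68) = 1/213509 - (-1*68)² = 1/213509 - 1*(-68)² = 1/213509 - 1*4624 = 1/213509 - 4624 = -987265615/213509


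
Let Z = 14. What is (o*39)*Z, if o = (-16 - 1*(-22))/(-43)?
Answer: -3276/43 ≈ -76.186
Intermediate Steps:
o = -6/43 (o = (-16 + 22)*(-1/43) = 6*(-1/43) = -6/43 ≈ -0.13953)
(o*39)*Z = -6/43*39*14 = -234/43*14 = -3276/43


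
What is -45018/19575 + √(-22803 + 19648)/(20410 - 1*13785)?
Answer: -5002/2175 + I*√3155/6625 ≈ -2.2998 + 0.0084784*I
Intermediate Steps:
-45018/19575 + √(-22803 + 19648)/(20410 - 1*13785) = -45018*1/19575 + √(-3155)/(20410 - 13785) = -5002/2175 + (I*√3155)/6625 = -5002/2175 + (I*√3155)*(1/6625) = -5002/2175 + I*√3155/6625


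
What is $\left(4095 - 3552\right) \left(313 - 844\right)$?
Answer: $-288333$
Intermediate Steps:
$\left(4095 - 3552\right) \left(313 - 844\right) = 543 \left(313 - 844\right) = 543 \left(-531\right) = -288333$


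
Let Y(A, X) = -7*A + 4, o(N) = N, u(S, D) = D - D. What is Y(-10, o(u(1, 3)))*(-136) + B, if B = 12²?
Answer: -9920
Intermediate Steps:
u(S, D) = 0
B = 144
Y(A, X) = 4 - 7*A
Y(-10, o(u(1, 3)))*(-136) + B = (4 - 7*(-10))*(-136) + 144 = (4 + 70)*(-136) + 144 = 74*(-136) + 144 = -10064 + 144 = -9920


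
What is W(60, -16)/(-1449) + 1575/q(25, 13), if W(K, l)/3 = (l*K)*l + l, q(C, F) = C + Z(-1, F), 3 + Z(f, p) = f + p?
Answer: 34147/2346 ≈ 14.555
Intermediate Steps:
Z(f, p) = -3 + f + p (Z(f, p) = -3 + (f + p) = -3 + f + p)
q(C, F) = -4 + C + F (q(C, F) = C + (-3 - 1 + F) = C + (-4 + F) = -4 + C + F)
W(K, l) = 3*l + 3*K*l² (W(K, l) = 3*((l*K)*l + l) = 3*((K*l)*l + l) = 3*(K*l² + l) = 3*(l + K*l²) = 3*l + 3*K*l²)
W(60, -16)/(-1449) + 1575/q(25, 13) = (3*(-16)*(1 + 60*(-16)))/(-1449) + 1575/(-4 + 25 + 13) = (3*(-16)*(1 - 960))*(-1/1449) + 1575/34 = (3*(-16)*(-959))*(-1/1449) + 1575*(1/34) = 46032*(-1/1449) + 1575/34 = -2192/69 + 1575/34 = 34147/2346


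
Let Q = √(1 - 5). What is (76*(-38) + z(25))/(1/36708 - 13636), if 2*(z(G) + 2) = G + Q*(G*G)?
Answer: 105627270/500550287 - 22942500*I/500550287 ≈ 0.21102 - 0.045835*I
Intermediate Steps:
Q = 2*I (Q = √(-4) = 2*I ≈ 2.0*I)
z(G) = -2 + G/2 + I*G² (z(G) = -2 + (G + (2*I)*(G*G))/2 = -2 + (G + (2*I)*G²)/2 = -2 + (G + 2*I*G²)/2 = -2 + (G/2 + I*G²) = -2 + G/2 + I*G²)
(76*(-38) + z(25))/(1/36708 - 13636) = (76*(-38) + (-2 + (½)*25 + I*25²))/(1/36708 - 13636) = (-2888 + (-2 + 25/2 + I*625))/(1/36708 - 13636) = (-2888 + (-2 + 25/2 + 625*I))/(-500550287/36708) = (-2888 + (21/2 + 625*I))*(-36708/500550287) = (-5755/2 + 625*I)*(-36708/500550287) = 105627270/500550287 - 22942500*I/500550287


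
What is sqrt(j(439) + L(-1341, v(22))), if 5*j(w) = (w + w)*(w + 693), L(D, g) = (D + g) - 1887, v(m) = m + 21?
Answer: sqrt(4889855)/5 ≈ 442.26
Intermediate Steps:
v(m) = 21 + m
L(D, g) = -1887 + D + g
j(w) = 2*w*(693 + w)/5 (j(w) = ((w + w)*(w + 693))/5 = ((2*w)*(693 + w))/5 = (2*w*(693 + w))/5 = 2*w*(693 + w)/5)
sqrt(j(439) + L(-1341, v(22))) = sqrt((2/5)*439*(693 + 439) + (-1887 - 1341 + (21 + 22))) = sqrt((2/5)*439*1132 + (-1887 - 1341 + 43)) = sqrt(993896/5 - 3185) = sqrt(977971/5) = sqrt(4889855)/5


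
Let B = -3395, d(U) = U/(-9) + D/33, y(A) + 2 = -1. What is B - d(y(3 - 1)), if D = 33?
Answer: -10189/3 ≈ -3396.3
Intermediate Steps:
y(A) = -3 (y(A) = -2 - 1 = -3)
d(U) = 1 - U/9 (d(U) = U/(-9) + 33/33 = U*(-⅑) + 33*(1/33) = -U/9 + 1 = 1 - U/9)
B - d(y(3 - 1)) = -3395 - (1 - ⅑*(-3)) = -3395 - (1 + ⅓) = -3395 - 1*4/3 = -3395 - 4/3 = -10189/3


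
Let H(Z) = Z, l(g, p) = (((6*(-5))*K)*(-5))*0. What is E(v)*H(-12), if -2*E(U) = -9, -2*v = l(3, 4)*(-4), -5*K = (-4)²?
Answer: -54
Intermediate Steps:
K = -16/5 (K = -⅕*(-4)² = -⅕*16 = -16/5 ≈ -3.2000)
l(g, p) = 0 (l(g, p) = (((6*(-5))*(-16/5))*(-5))*0 = (-30*(-16/5)*(-5))*0 = (96*(-5))*0 = -480*0 = 0)
v = 0 (v = -0*(-4) = -½*0 = 0)
E(U) = 9/2 (E(U) = -½*(-9) = 9/2)
E(v)*H(-12) = (9/2)*(-12) = -54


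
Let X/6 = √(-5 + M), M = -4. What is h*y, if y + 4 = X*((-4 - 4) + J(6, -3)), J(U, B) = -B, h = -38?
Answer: 152 + 3420*I ≈ 152.0 + 3420.0*I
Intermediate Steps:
X = 18*I (X = 6*√(-5 - 4) = 6*√(-9) = 6*(3*I) = 18*I ≈ 18.0*I)
y = -4 - 90*I (y = -4 + (18*I)*((-4 - 4) - 1*(-3)) = -4 + (18*I)*(-8 + 3) = -4 + (18*I)*(-5) = -4 - 90*I ≈ -4.0 - 90.0*I)
h*y = -38*(-4 - 90*I) = 152 + 3420*I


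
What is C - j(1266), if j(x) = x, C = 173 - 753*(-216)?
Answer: 161555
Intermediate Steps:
C = 162821 (C = 173 + 162648 = 162821)
C - j(1266) = 162821 - 1*1266 = 162821 - 1266 = 161555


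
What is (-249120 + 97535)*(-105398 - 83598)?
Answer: 28648958660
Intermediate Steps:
(-249120 + 97535)*(-105398 - 83598) = -151585*(-188996) = 28648958660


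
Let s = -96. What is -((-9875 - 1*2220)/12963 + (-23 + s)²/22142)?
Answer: 84238447/287026746 ≈ 0.29349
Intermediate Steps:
-((-9875 - 1*2220)/12963 + (-23 + s)²/22142) = -((-9875 - 1*2220)/12963 + (-23 - 96)²/22142) = -((-9875 - 2220)*(1/12963) + (-119)²*(1/22142)) = -(-12095*1/12963 + 14161*(1/22142)) = -(-12095/12963 + 14161/22142) = -1*(-84238447/287026746) = 84238447/287026746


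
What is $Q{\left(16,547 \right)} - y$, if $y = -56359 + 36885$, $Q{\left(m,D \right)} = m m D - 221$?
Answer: $159285$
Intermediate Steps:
$Q{\left(m,D \right)} = -221 + D m^{2}$ ($Q{\left(m,D \right)} = m^{2} D - 221 = D m^{2} - 221 = -221 + D m^{2}$)
$y = -19474$
$Q{\left(16,547 \right)} - y = \left(-221 + 547 \cdot 16^{2}\right) - -19474 = \left(-221 + 547 \cdot 256\right) + 19474 = \left(-221 + 140032\right) + 19474 = 139811 + 19474 = 159285$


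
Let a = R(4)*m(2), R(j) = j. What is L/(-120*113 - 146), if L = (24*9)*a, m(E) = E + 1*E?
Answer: -1728/6853 ≈ -0.25215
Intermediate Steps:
m(E) = 2*E (m(E) = E + E = 2*E)
a = 16 (a = 4*(2*2) = 4*4 = 16)
L = 3456 (L = (24*9)*16 = 216*16 = 3456)
L/(-120*113 - 146) = 3456/(-120*113 - 146) = 3456/(-13560 - 146) = 3456/(-13706) = 3456*(-1/13706) = -1728/6853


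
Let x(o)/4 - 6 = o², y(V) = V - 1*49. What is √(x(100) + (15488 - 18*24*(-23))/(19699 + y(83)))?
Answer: 2*√79517850218/2819 ≈ 200.06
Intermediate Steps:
y(V) = -49 + V (y(V) = V - 49 = -49 + V)
x(o) = 24 + 4*o²
√(x(100) + (15488 - 18*24*(-23))/(19699 + y(83))) = √((24 + 4*100²) + (15488 - 18*24*(-23))/(19699 + (-49 + 83))) = √((24 + 4*10000) + (15488 - 432*(-23))/(19699 + 34)) = √((24 + 40000) + (15488 + 9936)/19733) = √(40024 + 25424*(1/19733)) = √(40024 + 3632/2819) = √(112831288/2819) = 2*√79517850218/2819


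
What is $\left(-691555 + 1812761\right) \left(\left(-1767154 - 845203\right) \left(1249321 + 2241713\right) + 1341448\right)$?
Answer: $-10225203367446222140$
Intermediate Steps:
$\left(-691555 + 1812761\right) \left(\left(-1767154 - 845203\right) \left(1249321 + 2241713\right) + 1341448\right) = 1121206 \left(\left(-2612357\right) 3491034 + 1341448\right) = 1121206 \left(-9119827107138 + 1341448\right) = 1121206 \left(-9119825765690\right) = -10225203367446222140$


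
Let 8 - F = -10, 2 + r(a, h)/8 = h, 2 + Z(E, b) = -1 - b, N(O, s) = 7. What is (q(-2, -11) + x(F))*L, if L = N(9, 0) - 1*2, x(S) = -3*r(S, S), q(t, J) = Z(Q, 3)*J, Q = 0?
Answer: -1590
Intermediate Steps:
Z(E, b) = -3 - b (Z(E, b) = -2 + (-1 - b) = -3 - b)
r(a, h) = -16 + 8*h
F = 18 (F = 8 - 1*(-10) = 8 + 10 = 18)
q(t, J) = -6*J (q(t, J) = (-3 - 1*3)*J = (-3 - 3)*J = -6*J)
x(S) = 48 - 24*S (x(S) = -3*(-16 + 8*S) = 48 - 24*S)
L = 5 (L = 7 - 1*2 = 7 - 2 = 5)
(q(-2, -11) + x(F))*L = (-6*(-11) + (48 - 24*18))*5 = (66 + (48 - 432))*5 = (66 - 384)*5 = -318*5 = -1590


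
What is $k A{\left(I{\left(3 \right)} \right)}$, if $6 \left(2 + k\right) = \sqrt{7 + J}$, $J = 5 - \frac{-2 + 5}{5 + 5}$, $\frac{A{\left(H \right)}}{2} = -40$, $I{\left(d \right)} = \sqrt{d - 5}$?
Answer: $160 - 4 \sqrt{130} \approx 114.39$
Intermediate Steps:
$I{\left(d \right)} = \sqrt{-5 + d}$
$A{\left(H \right)} = -80$ ($A{\left(H \right)} = 2 \left(-40\right) = -80$)
$J = \frac{47}{10}$ ($J = 5 - \frac{3}{10} = \frac{47}{10} \approx 4.7$)
$k = -2 + \frac{\sqrt{130}}{20}$ ($k = -2 + \frac{\sqrt{7 + \frac{47}{10}}}{6} = -2 + \frac{\sqrt{\frac{117}{10}}}{6} = -2 + \frac{\frac{3}{10} \sqrt{130}}{6} = -2 + \frac{\sqrt{130}}{20} \approx -1.4299$)
$k A{\left(I{\left(3 \right)} \right)} = \left(-2 + \frac{\sqrt{130}}{20}\right) \left(-80\right) = 160 - 4 \sqrt{130}$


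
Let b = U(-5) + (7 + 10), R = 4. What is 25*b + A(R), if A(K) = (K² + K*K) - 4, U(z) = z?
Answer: 328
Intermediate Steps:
A(K) = -4 + 2*K² (A(K) = (K² + K²) - 4 = 2*K² - 4 = -4 + 2*K²)
b = 12 (b = -5 + (7 + 10) = -5 + 17 = 12)
25*b + A(R) = 25*12 + (-4 + 2*4²) = 300 + (-4 + 2*16) = 300 + (-4 + 32) = 300 + 28 = 328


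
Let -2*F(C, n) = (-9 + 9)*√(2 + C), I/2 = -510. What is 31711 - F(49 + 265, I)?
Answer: 31711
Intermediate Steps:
I = -1020 (I = 2*(-510) = -1020)
F(C, n) = 0 (F(C, n) = -(-9 + 9)*√(2 + C)/2 = -0*√(2 + C) = -½*0 = 0)
31711 - F(49 + 265, I) = 31711 - 1*0 = 31711 + 0 = 31711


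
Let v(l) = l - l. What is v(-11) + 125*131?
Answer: 16375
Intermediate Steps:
v(l) = 0
v(-11) + 125*131 = 0 + 125*131 = 0 + 16375 = 16375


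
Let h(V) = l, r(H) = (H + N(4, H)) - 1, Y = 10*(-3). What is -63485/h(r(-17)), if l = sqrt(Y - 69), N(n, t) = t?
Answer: 63485*I*sqrt(11)/33 ≈ 6380.5*I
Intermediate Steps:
Y = -30
l = 3*I*sqrt(11) (l = sqrt(-30 - 69) = sqrt(-99) = 3*I*sqrt(11) ≈ 9.9499*I)
r(H) = -1 + 2*H (r(H) = (H + H) - 1 = 2*H - 1 = -1 + 2*H)
h(V) = 3*I*sqrt(11)
-63485/h(r(-17)) = -63485*(-I*sqrt(11)/33) = -(-63485)*I*sqrt(11)/33 = 63485*I*sqrt(11)/33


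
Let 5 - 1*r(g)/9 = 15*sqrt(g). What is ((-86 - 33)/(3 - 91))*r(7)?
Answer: 5355/88 - 16065*sqrt(7)/88 ≈ -422.15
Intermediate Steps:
r(g) = 45 - 135*sqrt(g)
((-86 - 33)/(3 - 91))*r(7) = ((-86 - 33)/(3 - 91))*(45 - 135*sqrt(7)) = (-119/(-88))*(45 - 135*sqrt(7)) = (-119*(-1/88))*(45 - 135*sqrt(7)) = 119*(45 - 135*sqrt(7))/88 = 5355/88 - 16065*sqrt(7)/88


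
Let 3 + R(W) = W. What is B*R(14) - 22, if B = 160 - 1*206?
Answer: -528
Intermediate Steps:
B = -46 (B = 160 - 206 = -46)
R(W) = -3 + W
B*R(14) - 22 = -46*(-3 + 14) - 22 = -46*11 - 22 = -506 - 22 = -528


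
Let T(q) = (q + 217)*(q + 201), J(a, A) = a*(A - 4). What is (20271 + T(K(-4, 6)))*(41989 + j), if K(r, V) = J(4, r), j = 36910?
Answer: 4066138864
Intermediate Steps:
J(a, A) = a*(-4 + A)
K(r, V) = -16 + 4*r (K(r, V) = 4*(-4 + r) = -16 + 4*r)
T(q) = (201 + q)*(217 + q) (T(q) = (217 + q)*(201 + q) = (201 + q)*(217 + q))
(20271 + T(K(-4, 6)))*(41989 + j) = (20271 + (43617 + (-16 + 4*(-4))**2 + 418*(-16 + 4*(-4))))*(41989 + 36910) = (20271 + (43617 + (-16 - 16)**2 + 418*(-16 - 16)))*78899 = (20271 + (43617 + (-32)**2 + 418*(-32)))*78899 = (20271 + (43617 + 1024 - 13376))*78899 = (20271 + 31265)*78899 = 51536*78899 = 4066138864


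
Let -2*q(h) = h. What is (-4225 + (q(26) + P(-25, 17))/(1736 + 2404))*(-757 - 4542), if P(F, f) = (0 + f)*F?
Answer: 15448296577/690 ≈ 2.2389e+7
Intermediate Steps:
P(F, f) = F*f (P(F, f) = f*F = F*f)
q(h) = -h/2
(-4225 + (q(26) + P(-25, 17))/(1736 + 2404))*(-757 - 4542) = (-4225 + (-½*26 - 25*17)/(1736 + 2404))*(-757 - 4542) = (-4225 + (-13 - 425)/4140)*(-5299) = (-4225 - 438*1/4140)*(-5299) = (-4225 - 73/690)*(-5299) = -2915323/690*(-5299) = 15448296577/690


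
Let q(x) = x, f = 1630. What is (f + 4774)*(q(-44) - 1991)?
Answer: -13032140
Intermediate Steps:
(f + 4774)*(q(-44) - 1991) = (1630 + 4774)*(-44 - 1991) = 6404*(-2035) = -13032140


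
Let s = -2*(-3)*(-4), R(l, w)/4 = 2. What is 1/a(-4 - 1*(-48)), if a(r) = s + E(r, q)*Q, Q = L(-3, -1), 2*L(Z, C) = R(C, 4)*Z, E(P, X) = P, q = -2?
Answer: -1/552 ≈ -0.0018116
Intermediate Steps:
R(l, w) = 8 (R(l, w) = 4*2 = 8)
L(Z, C) = 4*Z (L(Z, C) = (8*Z)/2 = 4*Z)
s = -24 (s = 6*(-4) = -24)
Q = -12 (Q = 4*(-3) = -12)
a(r) = -24 - 12*r (a(r) = -24 + r*(-12) = -24 - 12*r)
1/a(-4 - 1*(-48)) = 1/(-24 - 12*(-4 - 1*(-48))) = 1/(-24 - 12*(-4 + 48)) = 1/(-24 - 12*44) = 1/(-24 - 528) = 1/(-552) = -1/552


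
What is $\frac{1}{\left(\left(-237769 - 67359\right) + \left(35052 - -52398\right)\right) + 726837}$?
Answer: $\frac{1}{509159} \approx 1.964 \cdot 10^{-6}$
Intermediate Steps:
$\frac{1}{\left(\left(-237769 - 67359\right) + \left(35052 - -52398\right)\right) + 726837} = \frac{1}{\left(-305128 + \left(35052 + 52398\right)\right) + 726837} = \frac{1}{\left(-305128 + 87450\right) + 726837} = \frac{1}{-217678 + 726837} = \frac{1}{509159}$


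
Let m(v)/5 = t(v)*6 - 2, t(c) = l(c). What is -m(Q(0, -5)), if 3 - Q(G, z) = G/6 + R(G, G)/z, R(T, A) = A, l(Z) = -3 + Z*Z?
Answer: -170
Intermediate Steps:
l(Z) = -3 + Z²
t(c) = -3 + c²
Q(G, z) = 3 - G/6 - G/z (Q(G, z) = 3 - (G/6 + G/z) = 3 + (-G/6 - G/z) = 3 - G/6 - G/z)
m(v) = -100 + 30*v² (m(v) = 5*((-3 + v²)*6 - 2) = 5*((-18 + 6*v²) - 2) = 5*(-20 + 6*v²) = -100 + 30*v²)
-m(Q(0, -5)) = -(-100 + 30*(3 - ⅙*0 - 1*0/(-5))²) = -(-100 + 30*(3 + 0 - 1*0*(-⅕))²) = -(-100 + 30*(3 + 0 + 0)²) = -(-100 + 30*3²) = -(-100 + 30*9) = -(-100 + 270) = -1*170 = -170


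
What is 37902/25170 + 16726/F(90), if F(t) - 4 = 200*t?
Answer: 91948419/37763390 ≈ 2.4349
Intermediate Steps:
F(t) = 4 + 200*t
37902/25170 + 16726/F(90) = 37902/25170 + 16726/(4 + 200*90) = 37902*(1/25170) + 16726/(4 + 18000) = 6317/4195 + 16726/18004 = 6317/4195 + 16726*(1/18004) = 6317/4195 + 8363/9002 = 91948419/37763390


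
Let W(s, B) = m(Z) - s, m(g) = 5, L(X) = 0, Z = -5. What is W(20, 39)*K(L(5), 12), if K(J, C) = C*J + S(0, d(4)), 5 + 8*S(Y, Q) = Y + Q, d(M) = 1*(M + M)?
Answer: -45/8 ≈ -5.6250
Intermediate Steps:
d(M) = 2*M (d(M) = 1*(2*M) = 2*M)
W(s, B) = 5 - s
S(Y, Q) = -5/8 + Q/8 + Y/8 (S(Y, Q) = -5/8 + (Y + Q)/8 = -5/8 + (Q + Y)/8 = -5/8 + (Q/8 + Y/8) = -5/8 + Q/8 + Y/8)
K(J, C) = 3/8 + C*J (K(J, C) = C*J + (-5/8 + (2*4)/8 + (⅛)*0) = C*J + (-5/8 + (⅛)*8 + 0) = C*J + (-5/8 + 1 + 0) = C*J + 3/8 = 3/8 + C*J)
W(20, 39)*K(L(5), 12) = (5 - 1*20)*(3/8 + 12*0) = (5 - 20)*(3/8 + 0) = -15*3/8 = -45/8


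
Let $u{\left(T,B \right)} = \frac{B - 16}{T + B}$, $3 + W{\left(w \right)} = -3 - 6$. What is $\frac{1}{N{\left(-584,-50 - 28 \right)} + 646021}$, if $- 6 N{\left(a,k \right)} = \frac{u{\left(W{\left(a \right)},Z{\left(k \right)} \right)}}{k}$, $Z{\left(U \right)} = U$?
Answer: $\frac{21060}{13605202307} \approx 1.5479 \cdot 10^{-6}$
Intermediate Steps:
$W{\left(w \right)} = -12$ ($W{\left(w \right)} = -3 - 9 = -12$)
$u{\left(T,B \right)} = \frac{-16 + B}{B + T}$
$N{\left(a,k \right)} = - \frac{-16 + k}{6 k \left(-12 + k\right)}$ ($N{\left(a,k \right)} = - \frac{\frac{-16 + k}{k - 12} \frac{1}{k}}{6} = - \frac{\frac{-16 + k}{-12 + k} \frac{1}{k}}{6} = - \frac{\frac{1}{k} \frac{1}{-12 + k} \left(-16 + k\right)}{6} = - \frac{-16 + k}{6 k \left(-12 + k\right)}$)
$\frac{1}{N{\left(-584,-50 - 28 \right)} + 646021} = \frac{1}{\frac{16 - \left(-50 - 28\right)}{6 \left(-50 - 28\right) \left(-12 - 78\right)} + 646021} = \frac{1}{\frac{16 - -78}{6 \left(-78\right) \left(-12 - 78\right)} + 646021} = \frac{1}{\frac{1}{6} \left(- \frac{1}{78}\right) \frac{1}{-90} \left(16 + 78\right) + 646021} = \frac{1}{\frac{1}{6} \left(- \frac{1}{78}\right) \left(- \frac{1}{90}\right) 94 + 646021} = \frac{1}{\frac{47}{21060} + 646021} = \frac{1}{\frac{13605202307}{21060}} = \frac{21060}{13605202307}$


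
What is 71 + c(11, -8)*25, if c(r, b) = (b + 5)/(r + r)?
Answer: 1487/22 ≈ 67.591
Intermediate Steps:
c(r, b) = (5 + b)/(2*r) (c(r, b) = (5 + b)/((2*r)) = (5 + b)*(1/(2*r)) = (5 + b)/(2*r))
71 + c(11, -8)*25 = 71 + ((½)*(5 - 8)/11)*25 = 71 + ((½)*(1/11)*(-3))*25 = 71 - 3/22*25 = 71 - 75/22 = 1487/22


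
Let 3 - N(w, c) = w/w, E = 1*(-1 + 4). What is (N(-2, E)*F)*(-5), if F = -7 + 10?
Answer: -30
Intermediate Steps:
E = 3 (E = 1*3 = 3)
N(w, c) = 2 (N(w, c) = 3 - w/w = 3 - 1*1 = 3 - 1 = 2)
F = 3
(N(-2, E)*F)*(-5) = (2*3)*(-5) = 6*(-5) = -30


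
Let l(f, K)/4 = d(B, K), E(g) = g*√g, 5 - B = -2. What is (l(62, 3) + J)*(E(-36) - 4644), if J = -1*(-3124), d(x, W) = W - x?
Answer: -14433552 - 671328*I ≈ -1.4434e+7 - 6.7133e+5*I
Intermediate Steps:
B = 7 (B = 5 - 1*(-2) = 5 + 2 = 7)
E(g) = g^(3/2)
J = 3124
l(f, K) = -28 + 4*K (l(f, K) = 4*(K - 1*7) = 4*(K - 7) = 4*(-7 + K) = -28 + 4*K)
(l(62, 3) + J)*(E(-36) - 4644) = ((-28 + 4*3) + 3124)*((-36)^(3/2) - 4644) = ((-28 + 12) + 3124)*(-216*I - 4644) = (-16 + 3124)*(-4644 - 216*I) = 3108*(-4644 - 216*I) = -14433552 - 671328*I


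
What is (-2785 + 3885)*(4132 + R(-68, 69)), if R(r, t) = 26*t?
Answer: 6518600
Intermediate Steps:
(-2785 + 3885)*(4132 + R(-68, 69)) = (-2785 + 3885)*(4132 + 26*69) = 1100*(4132 + 1794) = 1100*5926 = 6518600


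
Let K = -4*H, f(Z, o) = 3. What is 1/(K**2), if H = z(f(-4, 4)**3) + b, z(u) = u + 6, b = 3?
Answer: 1/20736 ≈ 4.8225e-5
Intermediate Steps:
z(u) = 6 + u
H = 36 (H = (6 + 3**3) + 3 = (6 + 27) + 3 = 33 + 3 = 36)
K = -144 (K = -4*36 = -144)
1/(K**2) = 1/((-144)**2) = 1/20736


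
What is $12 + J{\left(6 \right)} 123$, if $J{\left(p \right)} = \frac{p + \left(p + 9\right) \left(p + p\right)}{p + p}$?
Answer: $\frac{3837}{2} \approx 1918.5$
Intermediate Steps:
$J{\left(p \right)} = \frac{p + 2 p \left(9 + p\right)}{2 p}$ ($J{\left(p \right)} = \frac{p + \left(9 + p\right) 2 p}{2 p} = \left(p + 2 p \left(9 + p\right)\right) \frac{1}{2 p} = \frac{p + 2 p \left(9 + p\right)}{2 p}$)
$12 + J{\left(6 \right)} 123 = 12 + \left(\frac{19}{2} + 6\right) 123 = 12 + \frac{31}{2} \cdot 123 = 12 + \frac{3813}{2} = \frac{3837}{2}$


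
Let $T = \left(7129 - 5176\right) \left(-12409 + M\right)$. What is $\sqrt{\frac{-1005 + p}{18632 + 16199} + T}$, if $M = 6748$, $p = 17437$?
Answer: $\frac{i \sqrt{13413041433769421}}{34831} \approx 3325.0 i$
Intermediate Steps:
$T = -11055933$ ($T = \left(7129 - 5176\right) \left(-12409 + 6748\right) = 1953 \left(-5661\right) = -11055933$)
$\sqrt{\frac{-1005 + p}{18632 + 16199} + T} = \sqrt{\frac{-1005 + 17437}{18632 + 16199} - 11055933} = \sqrt{\frac{16432}{34831} - 11055933} = \sqrt{- \frac{385089185891}{34831}} = \frac{i \sqrt{13413041433769421}}{34831}$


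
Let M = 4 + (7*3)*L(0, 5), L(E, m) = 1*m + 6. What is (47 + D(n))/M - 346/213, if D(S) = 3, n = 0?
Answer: -14132/10011 ≈ -1.4116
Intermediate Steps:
L(E, m) = 6 + m (L(E, m) = m + 6 = 6 + m)
M = 235 (M = 4 + (7*3)*(6 + 5) = 4 + 21*11 = 4 + 231 = 235)
(47 + D(n))/M - 346/213 = (47 + 3)/235 - 346/213 = 50*(1/235) - 346*1/213 = 10/47 - 346/213 = -14132/10011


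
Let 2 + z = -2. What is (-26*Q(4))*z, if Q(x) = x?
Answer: 416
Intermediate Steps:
z = -4 (z = -2 - 2 = -4)
(-26*Q(4))*z = -26*4*(-4) = -104*(-4) = 416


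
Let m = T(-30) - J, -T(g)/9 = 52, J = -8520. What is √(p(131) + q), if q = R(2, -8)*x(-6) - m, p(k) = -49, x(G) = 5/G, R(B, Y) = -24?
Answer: I*√8081 ≈ 89.894*I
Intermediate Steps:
T(g) = -468 (T(g) = -9*52 = -468)
m = 8052 (m = -468 - 1*(-8520) = -468 + 8520 = 8052)
q = -8032 (q = -120/(-6) - 1*8052 = -120*(-1)/6 - 8052 = -24*(-⅚) - 8052 = 20 - 8052 = -8032)
√(p(131) + q) = √(-49 - 8032) = √(-8081) = I*√8081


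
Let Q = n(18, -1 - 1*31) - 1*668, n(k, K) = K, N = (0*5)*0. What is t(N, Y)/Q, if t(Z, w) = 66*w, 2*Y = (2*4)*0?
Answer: 0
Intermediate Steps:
N = 0 (N = 0*0 = 0)
Y = 0 (Y = ((2*4)*0)/2 = (8*0)/2 = (½)*0 = 0)
Q = -700 (Q = (-1 - 1*31) - 1*668 = (-1 - 31) - 668 = -32 - 668 = -700)
t(N, Y)/Q = (66*0)/(-700) = 0*(-1/700) = 0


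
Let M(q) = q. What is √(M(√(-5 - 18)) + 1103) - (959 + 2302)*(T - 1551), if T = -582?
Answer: 6955713 + √(1103 + I*√23) ≈ 6.9557e+6 + 0.072201*I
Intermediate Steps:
√(M(√(-5 - 18)) + 1103) - (959 + 2302)*(T - 1551) = √(√(-5 - 18) + 1103) - (959 + 2302)*(-582 - 1551) = √(√(-23) + 1103) - 3261*(-2133) = √(I*√23 + 1103) - 1*(-6955713) = √(1103 + I*√23) + 6955713 = 6955713 + √(1103 + I*√23)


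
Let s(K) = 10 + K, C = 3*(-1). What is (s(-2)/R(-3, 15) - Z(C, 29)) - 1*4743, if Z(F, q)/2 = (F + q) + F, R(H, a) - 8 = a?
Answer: -110139/23 ≈ -4788.6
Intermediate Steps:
C = -3
R(H, a) = 8 + a
Z(F, q) = 2*q + 4*F (Z(F, q) = 2*((F + q) + F) = 2*(q + 2*F) = 2*q + 4*F)
(s(-2)/R(-3, 15) - Z(C, 29)) - 1*4743 = ((10 - 2)/(8 + 15) - (2*29 + 4*(-3))) - 1*4743 = (8/23 - (58 - 12)) - 4743 = (8*(1/23) - 1*46) - 4743 = (8/23 - 46) - 4743 = -1050/23 - 4743 = -110139/23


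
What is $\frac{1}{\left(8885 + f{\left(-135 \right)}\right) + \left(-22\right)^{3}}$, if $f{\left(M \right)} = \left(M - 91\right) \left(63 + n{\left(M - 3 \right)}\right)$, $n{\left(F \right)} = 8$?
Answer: $- \frac{1}{17809} \approx -5.6151 \cdot 10^{-5}$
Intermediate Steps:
$f{\left(M \right)} = -6461 + 71 M$ ($f{\left(M \right)} = \left(M - 91\right) \left(63 + 8\right) = \left(-91 + M\right) 71 = -6461 + 71 M$)
$\frac{1}{\left(8885 + f{\left(-135 \right)}\right) + \left(-22\right)^{3}} = \frac{1}{\left(8885 + \left(-6461 + 71 \left(-135\right)\right)\right) + \left(-22\right)^{3}} = \frac{1}{\left(8885 - 16046\right) - 10648} = \frac{1}{-7161 - 10648} = \frac{1}{-17809} = - \frac{1}{17809}$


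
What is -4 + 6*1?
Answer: 2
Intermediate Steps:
-4 + 6*1 = -4 + 6 = 2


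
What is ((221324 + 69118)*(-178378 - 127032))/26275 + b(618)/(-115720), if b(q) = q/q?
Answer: -410592571680187/121621720 ≈ -3.3760e+6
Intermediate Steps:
b(q) = 1
((221324 + 69118)*(-178378 - 127032))/26275 + b(618)/(-115720) = ((221324 + 69118)*(-178378 - 127032))/26275 + 1/(-115720) = (290442*(-305410))*(1/26275) + 1*(-1/115720) = -88703891220*1/26275 - 1/115720 = -17740778244/5255 - 1/115720 = -410592571680187/121621720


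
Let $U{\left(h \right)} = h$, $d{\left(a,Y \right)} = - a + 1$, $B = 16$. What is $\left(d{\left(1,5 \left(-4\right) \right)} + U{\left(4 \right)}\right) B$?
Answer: $64$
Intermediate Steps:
$d{\left(a,Y \right)} = 1 - a$
$\left(d{\left(1,5 \left(-4\right) \right)} + U{\left(4 \right)}\right) B = \left(\left(1 - 1\right) + 4\right) 16 = \left(0 + 4\right) 16 = 4 \cdot 16 = 64$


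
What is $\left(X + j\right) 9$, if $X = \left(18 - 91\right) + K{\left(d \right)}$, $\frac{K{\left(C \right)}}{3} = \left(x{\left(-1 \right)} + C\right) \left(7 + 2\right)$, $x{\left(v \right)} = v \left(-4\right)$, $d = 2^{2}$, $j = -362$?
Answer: $-1971$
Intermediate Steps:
$d = 4$
$x{\left(v \right)} = - 4 v$
$K{\left(C \right)} = 108 + 27 C$ ($K{\left(C \right)} = 3 \left(\left(-4\right) \left(-1\right) + C\right) \left(7 + 2\right) = 3 \left(4 + C\right) 9 = 3 \left(36 + 9 C\right) = 108 + 27 C$)
$X = 143$ ($X = \left(18 - 91\right) + \left(108 + 27 \cdot 4\right) = -73 + \left(108 + 108\right) = -73 + 216 = 143$)
$\left(X + j\right) 9 = \left(143 - 362\right) 9 = \left(-219\right) 9 = -1971$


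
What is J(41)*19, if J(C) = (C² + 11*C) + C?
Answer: 41287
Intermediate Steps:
J(C) = C² + 12*C
J(41)*19 = (41*(12 + 41))*19 = (41*53)*19 = 2173*19 = 41287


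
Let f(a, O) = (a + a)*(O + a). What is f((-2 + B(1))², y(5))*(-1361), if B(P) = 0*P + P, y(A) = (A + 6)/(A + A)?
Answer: -28581/5 ≈ -5716.2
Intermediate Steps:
y(A) = (6 + A)/(2*A) (y(A) = (6 + A)/((2*A)) = (6 + A)*(1/(2*A)) = (6 + A)/(2*A))
B(P) = P (B(P) = 0 + P = P)
f(a, O) = 2*a*(O + a) (f(a, O) = (2*a)*(O + a) = 2*a*(O + a))
f((-2 + B(1))², y(5))*(-1361) = (2*(-2 + 1)²*((½)*(6 + 5)/5 + (-2 + 1)²))*(-1361) = (2*(-1)²*((½)*(⅕)*11 + (-1)²))*(-1361) = (2*1*(11/10 + 1))*(-1361) = (2*1*(21/10))*(-1361) = (21/5)*(-1361) = -28581/5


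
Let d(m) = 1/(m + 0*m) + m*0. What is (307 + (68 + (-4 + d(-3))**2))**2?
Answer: 12559936/81 ≈ 1.5506e+5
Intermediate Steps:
d(m) = 1/m (d(m) = 1/(m + 0) + 0 = 1/m + 0 = 1/m)
(307 + (68 + (-4 + d(-3))**2))**2 = (307 + (68 + (-4 + 1/(-3))**2))**2 = (307 + (68 + (-4 - 1/3)**2))**2 = (307 + (68 + (-13/3)**2))**2 = (307 + (68 + 169/9))**2 = (307 + 781/9)**2 = (3544/9)**2 = 12559936/81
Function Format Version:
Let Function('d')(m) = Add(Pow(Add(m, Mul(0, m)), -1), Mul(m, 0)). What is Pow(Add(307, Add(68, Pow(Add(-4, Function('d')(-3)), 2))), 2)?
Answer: Rational(12559936, 81) ≈ 1.5506e+5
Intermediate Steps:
Function('d')(m) = Pow(m, -1) (Function('d')(m) = Add(Pow(Add(m, 0), -1), 0) = Add(Pow(m, -1), 0) = Pow(m, -1))
Pow(Add(307, Add(68, Pow(Add(-4, Function('d')(-3)), 2))), 2) = Pow(Add(307, Add(68, Pow(Add(-4, Pow(-3, -1)), 2))), 2) = Pow(Add(307, Add(68, Pow(Add(-4, Rational(-1, 3)), 2))), 2) = Pow(Add(307, Add(68, Pow(Rational(-13, 3), 2))), 2) = Pow(Add(307, Add(68, Rational(169, 9))), 2) = Pow(Add(307, Rational(781, 9)), 2) = Pow(Rational(3544, 9), 2) = Rational(12559936, 81)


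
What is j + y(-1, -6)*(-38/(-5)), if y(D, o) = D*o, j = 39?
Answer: 423/5 ≈ 84.600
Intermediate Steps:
j + y(-1, -6)*(-38/(-5)) = 39 + (-1*(-6))*(-38/(-5)) = 39 + 6*(-38*(-1/5)) = 39 + 6*(38/5) = 39 + 228/5 = 423/5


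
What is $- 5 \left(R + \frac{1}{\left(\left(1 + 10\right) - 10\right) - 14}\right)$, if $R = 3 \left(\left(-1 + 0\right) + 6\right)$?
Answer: $- \frac{970}{13} \approx -74.615$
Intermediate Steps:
$R = 15$ ($R = 3 \left(-1 + 6\right) = 3 \cdot 5 = 15$)
$- 5 \left(R + \frac{1}{\left(\left(1 + 10\right) - 10\right) - 14}\right) = - 5 \left(15 + \frac{1}{\left(\left(1 + 10\right) - 10\right) - 14}\right) = - 5 \left(15 + \frac{1}{\left(11 - 10\right) - 14}\right) = - 5 \left(15 + \frac{1}{1 - 14}\right) = - 5 \left(15 + \frac{1}{-13}\right) = - 5 \left(15 - \frac{1}{13}\right) = \left(-5\right) \frac{194}{13} = - \frac{970}{13}$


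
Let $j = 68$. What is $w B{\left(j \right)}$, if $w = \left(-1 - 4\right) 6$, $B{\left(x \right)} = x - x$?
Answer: $0$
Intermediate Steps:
$B{\left(x \right)} = 0$
$w = -30$ ($w = \left(-5\right) 6 = -30$)
$w B{\left(j \right)} = \left(-30\right) 0 = 0$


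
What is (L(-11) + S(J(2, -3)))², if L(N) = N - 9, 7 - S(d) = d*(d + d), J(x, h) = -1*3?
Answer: 961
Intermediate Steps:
J(x, h) = -3
S(d) = 7 - 2*d² (S(d) = 7 - d*(d + d) = 7 - d*2*d = 7 - 2*d²)
L(N) = -9 + N
(L(-11) + S(J(2, -3)))² = ((-9 - 11) + (7 - 2*(-3)²))² = (-20 + (7 - 2*9))² = (-20 + (7 - 18))² = (-20 - 11)² = (-31)² = 961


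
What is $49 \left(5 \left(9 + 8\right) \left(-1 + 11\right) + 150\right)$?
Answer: $49000$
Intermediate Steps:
$49 \left(5 \left(9 + 8\right) \left(-1 + 11\right) + 150\right) = 49 \left(5 \cdot 17 \cdot 10 + 150\right) = 49 \left(5 \cdot 170 + 150\right) = 49 \left(850 + 150\right) = 49 \cdot 1000 = 49000$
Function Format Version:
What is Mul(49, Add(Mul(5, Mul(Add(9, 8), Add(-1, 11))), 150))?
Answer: 49000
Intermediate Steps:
Mul(49, Add(Mul(5, Mul(Add(9, 8), Add(-1, 11))), 150)) = Mul(49, Add(Mul(5, Mul(17, 10)), 150)) = Mul(49, Add(Mul(5, 170), 150)) = Mul(49, Add(850, 150)) = Mul(49, 1000) = 49000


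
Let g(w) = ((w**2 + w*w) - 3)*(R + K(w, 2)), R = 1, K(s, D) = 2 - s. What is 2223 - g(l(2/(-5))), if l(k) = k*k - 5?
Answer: 29362603/15625 ≈ 1879.2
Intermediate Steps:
l(k) = -5 + k**2 (l(k) = k**2 - 5 = -5 + k**2)
g(w) = (-3 + 2*w**2)*(3 - w) (g(w) = ((w**2 + w*w) - 3)*(1 + (2 - w)) = ((w**2 + w**2) - 3)*(3 - w) = (2*w**2 - 3)*(3 - w) = (-3 + 2*w**2)*(3 - w))
2223 - g(l(2/(-5))) = 2223 - (-9 - 2*(-5 + (2/(-5))**2)**3 + 3*(-5 + (2/(-5))**2) + 6*(-5 + (2/(-5))**2)**2) = 2223 - (-9 - 2*(-5 + (2*(-1/5))**2)**3 + 3*(-5 + (2*(-1/5))**2) + 6*(-5 + (2*(-1/5))**2)**2) = 2223 - (-9 - 2*(-5 + (-2/5)**2)**3 + 3*(-5 + (-2/5)**2) + 6*(-5 + (-2/5)**2)**2) = 2223 - (-9 - 2*(-5 + 4/25)**3 + 3*(-5 + 4/25) + 6*(-5 + 4/25)**2) = 2223 - (-9 - 2*(-121/25)**3 + 3*(-121/25) + 6*(-121/25)**2) = 2223 - (-9 - 2*(-1771561/15625) - 363/25 + 6*(14641/625)) = 2223 - (-9 + 3543122/15625 - 363/25 + 87846/625) = 2223 - 1*5371772/15625 = 2223 - 5371772/15625 = 29362603/15625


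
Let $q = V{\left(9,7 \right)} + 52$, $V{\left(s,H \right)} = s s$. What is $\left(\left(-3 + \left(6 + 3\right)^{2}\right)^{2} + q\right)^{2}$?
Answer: $38651089$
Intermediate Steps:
$V{\left(s,H \right)} = s^{2}$
$q = 133$ ($q = 9^{2} + 52 = 81 + 52 = 133$)
$\left(\left(-3 + \left(6 + 3\right)^{2}\right)^{2} + q\right)^{2} = \left(\left(-3 + \left(6 + 3\right)^{2}\right)^{2} + 133\right)^{2} = \left(\left(-3 + 9^{2}\right)^{2} + 133\right)^{2} = \left(\left(-3 + 81\right)^{2} + 133\right)^{2} = \left(78^{2} + 133\right)^{2} = \left(6084 + 133\right)^{2} = 6217^{2} = 38651089$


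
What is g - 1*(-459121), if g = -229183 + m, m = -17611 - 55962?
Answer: 156365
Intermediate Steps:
m = -73573
g = -302756 (g = -229183 - 73573 = -302756)
g - 1*(-459121) = -302756 - 1*(-459121) = -302756 + 459121 = 156365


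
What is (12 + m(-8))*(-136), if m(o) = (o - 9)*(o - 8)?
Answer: -38624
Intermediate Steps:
m(o) = (-9 + o)*(-8 + o)
(12 + m(-8))*(-136) = (12 + (72 + (-8)**2 - 17*(-8)))*(-136) = (12 + (72 + 64 + 136))*(-136) = (12 + 272)*(-136) = 284*(-136) = -38624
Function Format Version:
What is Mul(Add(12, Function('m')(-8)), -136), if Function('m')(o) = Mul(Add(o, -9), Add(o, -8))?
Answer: -38624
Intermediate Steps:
Function('m')(o) = Mul(Add(-9, o), Add(-8, o))
Mul(Add(12, Function('m')(-8)), -136) = Mul(Add(12, Add(72, Pow(-8, 2), Mul(-17, -8))), -136) = Mul(Add(12, Add(72, 64, 136)), -136) = Mul(Add(12, 272), -136) = Mul(284, -136) = -38624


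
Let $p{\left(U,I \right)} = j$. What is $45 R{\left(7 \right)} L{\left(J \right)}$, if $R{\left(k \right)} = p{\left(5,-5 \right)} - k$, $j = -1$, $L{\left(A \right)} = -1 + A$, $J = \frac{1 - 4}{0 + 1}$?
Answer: $1440$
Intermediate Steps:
$J = -3$ ($J = - \frac{3}{1} = \left(-3\right) 1 = -3$)
$p{\left(U,I \right)} = -1$
$R{\left(k \right)} = -1 - k$
$45 R{\left(7 \right)} L{\left(J \right)} = 45 \left(-1 - 7\right) \left(-1 - 3\right) = 45 \left(-1 - 7\right) \left(-4\right) = 45 \left(-8\right) \left(-4\right) = \left(-360\right) \left(-4\right) = 1440$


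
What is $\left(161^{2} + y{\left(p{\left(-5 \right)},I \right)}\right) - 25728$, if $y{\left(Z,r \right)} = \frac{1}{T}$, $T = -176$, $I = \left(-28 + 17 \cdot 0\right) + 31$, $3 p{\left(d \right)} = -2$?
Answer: $\frac{33967}{176} \approx 192.99$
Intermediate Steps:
$p{\left(d \right)} = - \frac{2}{3}$ ($p{\left(d \right)} = \frac{1}{3} \left(-2\right) = - \frac{2}{3}$)
$I = 3$ ($I = \left(-28 + 0\right) + 31 = -28 + 31 = 3$)
$y{\left(Z,r \right)} = - \frac{1}{176}$ ($y{\left(Z,r \right)} = \frac{1}{-176} = - \frac{1}{176}$)
$\left(161^{2} + y{\left(p{\left(-5 \right)},I \right)}\right) - 25728 = \left(161^{2} - \frac{1}{176}\right) - 25728 = \left(25921 - \frac{1}{176}\right) - 25728 = \frac{4562095}{176} - 25728 = \frac{33967}{176}$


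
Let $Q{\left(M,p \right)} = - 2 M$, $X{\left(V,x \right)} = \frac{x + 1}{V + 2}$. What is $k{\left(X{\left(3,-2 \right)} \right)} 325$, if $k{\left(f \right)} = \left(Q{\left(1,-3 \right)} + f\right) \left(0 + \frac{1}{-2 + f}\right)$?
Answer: $325$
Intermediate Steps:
$X{\left(V,x \right)} = \frac{1 + x}{2 + V}$
$k{\left(f \right)} = 1$ ($k{\left(f \right)} = \left(\left(-2\right) 1 + f\right) \left(0 + \frac{1}{-2 + f}\right) = \frac{-2 + f}{-2 + f} = 1$)
$k{\left(X{\left(3,-2 \right)} \right)} 325 = 1 \cdot 325 = 325$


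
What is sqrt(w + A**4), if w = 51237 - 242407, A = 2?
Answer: I*sqrt(191154) ≈ 437.21*I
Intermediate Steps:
w = -191170
sqrt(w + A**4) = sqrt(-191170 + 2**4) = sqrt(-191170 + 16) = sqrt(-191154) = I*sqrt(191154)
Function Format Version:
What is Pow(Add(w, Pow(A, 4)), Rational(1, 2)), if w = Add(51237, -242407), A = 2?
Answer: Mul(I, Pow(191154, Rational(1, 2))) ≈ Mul(437.21, I)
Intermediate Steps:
w = -191170
Pow(Add(w, Pow(A, 4)), Rational(1, 2)) = Pow(Add(-191170, Pow(2, 4)), Rational(1, 2)) = Pow(Add(-191170, 16), Rational(1, 2)) = Pow(-191154, Rational(1, 2)) = Mul(I, Pow(191154, Rational(1, 2)))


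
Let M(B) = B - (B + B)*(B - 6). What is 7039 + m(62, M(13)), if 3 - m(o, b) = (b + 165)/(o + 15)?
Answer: 542238/77 ≈ 7042.1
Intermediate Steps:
M(B) = B - 2*B*(-6 + B)
m(o, b) = 3 - (165 + b)/(15 + o) (m(o, b) = 3 - (b + 165)/(o + 15) = 3 - (165 + b)/(15 + o))
7039 + m(62, M(13)) = 7039 + (-120 - 13*(13 - 2*13) + 3*62)/(15 + 62) = 7039 + (-120 - 13*(13 - 26) + 186)/77 = 7039 + (-120 - 13*(-13) + 186)/77 = 7039 + (-120 - 1*(-169) + 186)/77 = 7039 + (-120 + 169 + 186)/77 = 7039 + (1/77)*235 = 7039 + 235/77 = 542238/77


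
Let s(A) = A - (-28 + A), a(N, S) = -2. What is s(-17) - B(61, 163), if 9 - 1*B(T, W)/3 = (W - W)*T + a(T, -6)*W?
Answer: -977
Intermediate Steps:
s(A) = 28 (s(A) = A + (28 - A) = 28)
B(T, W) = 27 + 6*W (B(T, W) = 27 - 3*((W - W)*T - 2*W) = 27 - 3*(0*T - 2*W) = 27 - 3*(0 - 2*W) = 27 - (-6)*W = 27 + 6*W)
s(-17) - B(61, 163) = 28 - (27 + 6*163) = 28 - (27 + 978) = 28 - 1*1005 = 28 - 1005 = -977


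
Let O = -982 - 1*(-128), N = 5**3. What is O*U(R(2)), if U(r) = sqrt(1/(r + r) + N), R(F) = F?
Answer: -427*sqrt(501) ≈ -9557.5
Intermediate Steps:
N = 125
U(r) = sqrt(125 + 1/(2*r)) (U(r) = sqrt(1/(r + r) + 125) = sqrt(1/(2*r) + 125) = sqrt(125 + 1/(2*r)))
O = -854 (O = -982 + 128 = -854)
O*U(R(2)) = -427*sqrt(500 + 2/2) = -427*sqrt(500 + 2*(1/2)) = -427*sqrt(500 + 1) = -427*sqrt(501)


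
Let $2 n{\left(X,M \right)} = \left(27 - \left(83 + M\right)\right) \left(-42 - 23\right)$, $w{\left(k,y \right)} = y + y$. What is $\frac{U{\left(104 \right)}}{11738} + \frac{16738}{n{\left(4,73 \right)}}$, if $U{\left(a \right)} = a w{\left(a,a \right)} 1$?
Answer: $\frac{287162804}{49211565} \approx 5.8353$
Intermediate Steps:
$w{\left(k,y \right)} = 2 y$
$U{\left(a \right)} = 2 a^{2}$ ($U{\left(a \right)} = a 2 a 1 = 2 a^{2} \cdot 1 = 2 a^{2}$)
$n{\left(X,M \right)} = 1820 + \frac{65 M}{2}$ ($n{\left(X,M \right)} = \frac{\left(27 - \left(83 + M\right)\right) \left(-42 - 23\right)}{2} = \frac{\left(-56 - M\right) \left(-65\right)}{2} = \frac{3640 + 65 M}{2} = 1820 + \frac{65 M}{2}$)
$\frac{U{\left(104 \right)}}{11738} + \frac{16738}{n{\left(4,73 \right)}} = \frac{2 \cdot 104^{2}}{11738} + \frac{16738}{1820 + \frac{65}{2} \cdot 73} = 2 \cdot 10816 \cdot \frac{1}{11738} + \frac{16738}{1820 + \frac{4745}{2}} = 21632 \cdot \frac{1}{11738} + \frac{16738}{\frac{8385}{2}} = \frac{10816}{5869} + 16738 \cdot \frac{2}{8385} = \frac{10816}{5869} + \frac{33476}{8385} = \frac{287162804}{49211565}$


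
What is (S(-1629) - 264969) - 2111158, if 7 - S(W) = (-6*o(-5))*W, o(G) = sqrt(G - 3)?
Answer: -2376120 - 19548*I*sqrt(2) ≈ -2.3761e+6 - 27645.0*I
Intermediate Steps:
o(G) = sqrt(-3 + G)
S(W) = 7 + 12*I*W*sqrt(2) (S(W) = 7 - (-6*sqrt(-3 - 5))*W = 7 - (-12*I*sqrt(2))*W = 7 - (-12)*I*W*sqrt(2) = 7 + 12*I*W*sqrt(2))
(S(-1629) - 264969) - 2111158 = ((7 + 12*I*(-1629)*sqrt(2)) - 264969) - 2111158 = ((7 - 19548*I*sqrt(2)) - 264969) - 2111158 = (-264962 - 19548*I*sqrt(2)) - 2111158 = -2376120 - 19548*I*sqrt(2)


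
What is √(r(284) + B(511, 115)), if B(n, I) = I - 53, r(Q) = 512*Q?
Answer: √145470 ≈ 381.41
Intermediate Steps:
B(n, I) = -53 + I
√(r(284) + B(511, 115)) = √(512*284 + (-53 + 115)) = √(145408 + 62) = √145470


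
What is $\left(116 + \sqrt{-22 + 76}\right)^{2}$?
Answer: $13510 + 696 \sqrt{6} \approx 15215.0$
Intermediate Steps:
$\left(116 + \sqrt{-22 + 76}\right)^{2} = \left(116 + \sqrt{54}\right)^{2} = \left(116 + 3 \sqrt{6}\right)^{2}$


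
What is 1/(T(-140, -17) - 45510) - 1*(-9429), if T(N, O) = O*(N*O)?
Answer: 810611129/85970 ≈ 9429.0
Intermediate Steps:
T(N, O) = N*O²
1/(T(-140, -17) - 45510) - 1*(-9429) = 1/(-140*(-17)² - 45510) - 1*(-9429) = 1/(-140*289 - 45510) + 9429 = 1/(-40460 - 45510) + 9429 = 1/(-85970) + 9429 = -1/85970 + 9429 = 810611129/85970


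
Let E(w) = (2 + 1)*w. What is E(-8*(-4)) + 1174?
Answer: 1270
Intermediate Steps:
E(w) = 3*w
E(-8*(-4)) + 1174 = 3*(-8*(-4)) + 1174 = 3*32 + 1174 = 96 + 1174 = 1270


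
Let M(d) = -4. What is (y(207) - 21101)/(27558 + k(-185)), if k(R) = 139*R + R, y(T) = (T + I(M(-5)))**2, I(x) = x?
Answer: 10054/829 ≈ 12.128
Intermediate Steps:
y(T) = (-4 + T)**2 (y(T) = (T - 4)**2 = (-4 + T)**2)
k(R) = 140*R
(y(207) - 21101)/(27558 + k(-185)) = ((-4 + 207)**2 - 21101)/(27558 + 140*(-185)) = (203**2 - 21101)/(27558 - 25900) = (41209 - 21101)/1658 = 20108*(1/1658) = 10054/829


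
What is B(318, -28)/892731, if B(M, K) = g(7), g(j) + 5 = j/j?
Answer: -4/892731 ≈ -4.4806e-6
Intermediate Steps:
g(j) = -4 (g(j) = -5 + j/j = -5 + 1 = -4)
B(M, K) = -4
B(318, -28)/892731 = -4/892731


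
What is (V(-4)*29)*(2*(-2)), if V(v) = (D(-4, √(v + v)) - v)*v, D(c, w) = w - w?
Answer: 1856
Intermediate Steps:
D(c, w) = 0
V(v) = -v² (V(v) = (0 - v)*v = (-v)*v = -v²)
(V(-4)*29)*(2*(-2)) = (-1*(-4)²*29)*(2*(-2)) = (-1*16*29)*(-4) = -16*29*(-4) = -464*(-4) = 1856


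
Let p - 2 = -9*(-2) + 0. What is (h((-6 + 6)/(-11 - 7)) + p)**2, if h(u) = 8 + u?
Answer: 784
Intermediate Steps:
p = 20 (p = 2 + (-9*(-2) + 0) = 2 + (18 + 0) = 2 + 18 = 20)
(h((-6 + 6)/(-11 - 7)) + p)**2 = ((8 + (-6 + 6)/(-11 - 7)) + 20)**2 = ((8 + 0/(-18)) + 20)**2 = ((8 + 0*(-1/18)) + 20)**2 = ((8 + 0) + 20)**2 = (8 + 20)**2 = 28**2 = 784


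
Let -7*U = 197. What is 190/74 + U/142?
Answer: 87141/36778 ≈ 2.3694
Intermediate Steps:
U = -197/7 (U = -⅐*197 = -197/7 ≈ -28.143)
190/74 + U/142 = 190/74 - 197/7/142 = 190*(1/74) - 197/7*1/142 = 95/37 - 197/994 = 87141/36778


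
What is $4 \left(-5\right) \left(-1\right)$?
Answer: $20$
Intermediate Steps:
$4 \left(-5\right) \left(-1\right) = \left(-20\right) \left(-1\right) = 20$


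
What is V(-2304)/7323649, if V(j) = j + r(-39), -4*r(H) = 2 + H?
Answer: -9179/29294596 ≈ -0.00031333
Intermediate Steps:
r(H) = -½ - H/4 (r(H) = -(2 + H)/4 = -½ - H/4)
V(j) = 37/4 + j (V(j) = j + (-½ - ¼*(-39)) = j + (-½ + 39/4) = j + 37/4 = 37/4 + j)
V(-2304)/7323649 = (37/4 - 2304)/7323649 = -9179/4*1/7323649 = -9179/29294596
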